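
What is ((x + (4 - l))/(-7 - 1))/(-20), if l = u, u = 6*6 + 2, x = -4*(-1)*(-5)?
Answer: -27/80 ≈ -0.33750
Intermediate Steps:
x = -20 (x = 4*(-5) = -20)
u = 38 (u = 36 + 2 = 38)
l = 38
((x + (4 - l))/(-7 - 1))/(-20) = ((-20 + (4 - 1*38))/(-7 - 1))/(-20) = -(-20 + (4 - 38))/(20*(-8)) = -(-20 - 34)*(-1)/(20*8) = -(-27)*(-1)/(10*8) = -1/20*27/4 = -27/80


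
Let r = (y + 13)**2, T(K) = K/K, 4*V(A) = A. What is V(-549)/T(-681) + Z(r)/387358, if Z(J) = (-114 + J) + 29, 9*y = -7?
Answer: -8612701021/62751996 ≈ -137.25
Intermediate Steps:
y = -7/9 (y = (1/9)*(-7) = -7/9 ≈ -0.77778)
V(A) = A/4
T(K) = 1
r = 12100/81 (r = (-7/9 + 13)**2 = (110/9)**2 = 12100/81 ≈ 149.38)
Z(J) = -85 + J
V(-549)/T(-681) + Z(r)/387358 = ((1/4)*(-549))/1 + (-85 + 12100/81)/387358 = -549/4*1 + (5215/81)*(1/387358) = -549/4 + 5215/31375998 = -8612701021/62751996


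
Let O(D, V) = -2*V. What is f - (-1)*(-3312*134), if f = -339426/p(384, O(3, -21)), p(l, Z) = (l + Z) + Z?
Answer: -11557865/26 ≈ -4.4453e+5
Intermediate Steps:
p(l, Z) = l + 2*Z (p(l, Z) = (Z + l) + Z = l + 2*Z)
f = -18857/26 (f = -339426/(384 + 2*(-2*(-21))) = -339426/(384 + 2*42) = -339426/(384 + 84) = -339426/468 = -339426*1/468 = -18857/26 ≈ -725.27)
f - (-1)*(-3312*134) = -18857/26 - (-1)*(-3312*134) = -18857/26 - (-1)*(-443808) = -18857/26 - 1*443808 = -18857/26 - 443808 = -11557865/26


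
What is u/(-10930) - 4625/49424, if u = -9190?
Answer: 40365531/54020432 ≈ 0.74723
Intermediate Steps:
u/(-10930) - 4625/49424 = -9190/(-10930) - 4625/49424 = -9190*(-1/10930) - 4625*1/49424 = 919/1093 - 4625/49424 = 40365531/54020432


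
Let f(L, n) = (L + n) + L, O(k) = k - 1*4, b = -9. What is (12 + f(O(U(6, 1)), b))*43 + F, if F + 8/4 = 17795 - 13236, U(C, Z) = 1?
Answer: 4428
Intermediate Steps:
O(k) = -4 + k (O(k) = k - 4 = -4 + k)
f(L, n) = n + 2*L
F = 4557 (F = -2 + (17795 - 13236) = -2 + 4559 = 4557)
(12 + f(O(U(6, 1)), b))*43 + F = (12 + (-9 + 2*(-4 + 1)))*43 + 4557 = (12 + (-9 + 2*(-3)))*43 + 4557 = (12 + (-9 - 6))*43 + 4557 = (12 - 15)*43 + 4557 = -3*43 + 4557 = -129 + 4557 = 4428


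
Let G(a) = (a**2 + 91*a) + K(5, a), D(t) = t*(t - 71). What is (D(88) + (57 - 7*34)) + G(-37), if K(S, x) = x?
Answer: -720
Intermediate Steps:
D(t) = t*(-71 + t)
G(a) = a**2 + 92*a (G(a) = (a**2 + 91*a) + a = a**2 + 92*a)
(D(88) + (57 - 7*34)) + G(-37) = (88*(-71 + 88) + (57 - 7*34)) - 37*(92 - 37) = (88*17 + (57 - 238)) - 37*55 = (1496 - 181) - 2035 = 1315 - 2035 = -720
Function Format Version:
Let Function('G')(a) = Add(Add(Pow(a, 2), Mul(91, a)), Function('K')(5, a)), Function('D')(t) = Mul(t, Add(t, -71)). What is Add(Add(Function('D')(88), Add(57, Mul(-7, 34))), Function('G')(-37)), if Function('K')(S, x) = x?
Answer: -720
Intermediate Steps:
Function('D')(t) = Mul(t, Add(-71, t))
Function('G')(a) = Add(Pow(a, 2), Mul(92, a)) (Function('G')(a) = Add(Add(Pow(a, 2), Mul(91, a)), a) = Add(Pow(a, 2), Mul(92, a)))
Add(Add(Function('D')(88), Add(57, Mul(-7, 34))), Function('G')(-37)) = Add(Add(Mul(88, Add(-71, 88)), Add(57, Mul(-7, 34))), Mul(-37, Add(92, -37))) = Add(Add(Mul(88, 17), Add(57, -238)), Mul(-37, 55)) = Add(Add(1496, -181), -2035) = Add(1315, -2035) = -720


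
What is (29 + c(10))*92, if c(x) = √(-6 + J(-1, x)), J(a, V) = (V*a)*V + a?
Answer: 2668 + 92*I*√107 ≈ 2668.0 + 951.66*I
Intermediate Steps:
J(a, V) = a + a*V² (J(a, V) = a*V² + a = a + a*V²)
c(x) = √(-7 - x²) (c(x) = √(-6 - (1 + x²)) = √(-6 + (-1 - x²)) = √(-7 - x²))
(29 + c(10))*92 = (29 + √(-7 - 1*10²))*92 = (29 + √(-7 - 1*100))*92 = (29 + √(-7 - 100))*92 = (29 + √(-107))*92 = (29 + I*√107)*92 = 2668 + 92*I*√107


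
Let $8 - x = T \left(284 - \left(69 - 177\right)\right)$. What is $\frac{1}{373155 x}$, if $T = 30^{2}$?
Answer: $- \frac{1}{131646098760} \approx -7.5961 \cdot 10^{-12}$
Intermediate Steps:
$T = 900$
$x = -352792$ ($x = 8 - 900 \left(284 - \left(69 - 177\right)\right) = 8 - 900 \left(284 - -108\right) = 8 - 900 \left(284 + 108\right) = 8 - 900 \cdot 392 = 8 - 352800 = -352792$)
$\frac{1}{373155 x} = \frac{1}{373155 \left(-352792\right)} = \frac{1}{373155} \left(- \frac{1}{352792}\right) = - \frac{1}{131646098760}$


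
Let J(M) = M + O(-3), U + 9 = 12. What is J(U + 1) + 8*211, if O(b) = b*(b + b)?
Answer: 1710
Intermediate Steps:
U = 3 (U = -9 + 12 = 3)
O(b) = 2*b² (O(b) = b*(2*b) = 2*b²)
J(M) = 18 + M (J(M) = M + 2*(-3)² = M + 2*9 = M + 18 = 18 + M)
J(U + 1) + 8*211 = (18 + (3 + 1)) + 8*211 = (18 + 4) + 1688 = 22 + 1688 = 1710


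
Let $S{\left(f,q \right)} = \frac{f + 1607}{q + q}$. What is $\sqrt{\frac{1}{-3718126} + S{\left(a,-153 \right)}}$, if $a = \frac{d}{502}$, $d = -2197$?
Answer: $\frac{i \sqrt{11864408885489038770517}}{47595730926} \approx 2.2885 i$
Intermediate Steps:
$a = - \frac{2197}{502} \approx -4.3765$
$S{\left(f,q \right)} = \frac{1607 + f}{2 q}$
$\sqrt{\frac{1}{-3718126} + S{\left(a,-153 \right)}} = \sqrt{\frac{1}{-3718126} + \frac{1607 - \frac{2197}{502}}{2 \left(-153\right)}} = \sqrt{- \frac{1}{3718126} + \frac{1}{2} \left(- \frac{1}{153}\right) \frac{804517}{502}} = \sqrt{- \frac{1}{3718126} - \frac{804517}{153612}} = \sqrt{- \frac{1495647864377}{285574385556}} = \frac{i \sqrt{11864408885489038770517}}{47595730926}$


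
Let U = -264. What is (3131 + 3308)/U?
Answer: -6439/264 ≈ -24.390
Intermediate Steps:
(3131 + 3308)/U = (3131 + 3308)/(-264) = 6439*(-1/264) = -6439/264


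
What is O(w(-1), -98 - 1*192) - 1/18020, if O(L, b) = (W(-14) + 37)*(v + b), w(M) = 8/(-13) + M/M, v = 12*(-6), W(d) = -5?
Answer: -208743681/18020 ≈ -11584.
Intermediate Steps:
v = -72
w(M) = 5/13 (w(M) = 8*(-1/13) + 1 = -8/13 + 1 = 5/13)
O(L, b) = -2304 + 32*b (O(L, b) = (-5 + 37)*(-72 + b) = 32*(-72 + b) = -2304 + 32*b)
O(w(-1), -98 - 1*192) - 1/18020 = (-2304 + 32*(-98 - 1*192)) - 1/18020 = (-2304 + 32*(-98 - 192)) - 1*1/18020 = (-2304 + 32*(-290)) - 1/18020 = (-2304 - 9280) - 1/18020 = -11584 - 1/18020 = -208743681/18020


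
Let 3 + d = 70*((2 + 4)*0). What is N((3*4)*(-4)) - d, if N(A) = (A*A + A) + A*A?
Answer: 4563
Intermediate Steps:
N(A) = A + 2*A**2 (N(A) = (A**2 + A) + A**2 = (A + A**2) + A**2 = A + 2*A**2)
d = -3 (d = -3 + 70*((2 + 4)*0) = -3 + 70*(6*0) = -3 + 70*0 = -3 + 0 = -3)
N((3*4)*(-4)) - d = ((3*4)*(-4))*(1 + 2*((3*4)*(-4))) - 1*(-3) = (12*(-4))*(1 + 2*(12*(-4))) + 3 = -48*(1 + 2*(-48)) + 3 = -48*(1 - 96) + 3 = -48*(-95) + 3 = 4560 + 3 = 4563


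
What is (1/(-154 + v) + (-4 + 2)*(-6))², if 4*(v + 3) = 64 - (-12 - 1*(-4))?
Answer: 2778889/19321 ≈ 143.83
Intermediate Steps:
v = 15 (v = -3 + (64 - (-12 - 1*(-4)))/4 = -3 + (64 - (-12 + 4))/4 = -3 + (64 - 1*(-8))/4 = -3 + (64 + 8)/4 = -3 + (¼)*72 = -3 + 18 = 15)
(1/(-154 + v) + (-4 + 2)*(-6))² = (1/(-154 + 15) + (-4 + 2)*(-6))² = (1/(-139) - 2*(-6))² = (-1/139 + 12)² = (1667/139)² = 2778889/19321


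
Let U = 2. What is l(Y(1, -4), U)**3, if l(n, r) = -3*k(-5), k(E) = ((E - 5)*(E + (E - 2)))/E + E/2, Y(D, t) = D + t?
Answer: 4019679/8 ≈ 5.0246e+5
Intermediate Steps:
k(E) = E/2 + (-5 + E)*(-2 + 2*E)/E (k(E) = ((-5 + E)*(E + (-2 + E)))/E + E*(1/2) = ((-5 + E)*(-2 + 2*E))/E + E/2 = (-5 + E)*(-2 + 2*E)/E + E/2 = E/2 + (-5 + E)*(-2 + 2*E)/E)
l(n, r) = 159/2 (l(n, r) = -3*(-12 + 10/(-5) + (5/2)*(-5)) = -3*(-12 + 10*(-1/5) - 25/2) = -3*(-12 - 2 - 25/2) = -3*(-53/2) = 159/2)
l(Y(1, -4), U)**3 = (159/2)**3 = 4019679/8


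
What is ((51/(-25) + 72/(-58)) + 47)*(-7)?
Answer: -221872/725 ≈ -306.03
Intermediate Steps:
((51/(-25) + 72/(-58)) + 47)*(-7) = ((51*(-1/25) + 72*(-1/58)) + 47)*(-7) = ((-51/25 - 36/29) + 47)*(-7) = (-2379/725 + 47)*(-7) = (31696/725)*(-7) = -221872/725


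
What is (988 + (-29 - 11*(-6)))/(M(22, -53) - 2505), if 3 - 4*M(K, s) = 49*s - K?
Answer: -2050/3699 ≈ -0.55420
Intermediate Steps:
M(K, s) = ¾ - 49*s/4 + K/4 (M(K, s) = ¾ - (49*s - K)/4 = ¾ - (-K + 49*s)/4 = ¾ + (-49*s/4 + K/4) = ¾ - 49*s/4 + K/4)
(988 + (-29 - 11*(-6)))/(M(22, -53) - 2505) = (988 + (-29 - 11*(-6)))/((¾ - 49/4*(-53) + (¼)*22) - 2505) = (988 + (-29 + 66))/((¾ + 2597/4 + 11/2) - 2505) = (988 + 37)/(1311/2 - 2505) = 1025/(-3699/2) = 1025*(-2/3699) = -2050/3699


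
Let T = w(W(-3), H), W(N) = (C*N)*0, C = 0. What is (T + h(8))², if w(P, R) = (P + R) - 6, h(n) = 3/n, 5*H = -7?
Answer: 78961/1600 ≈ 49.351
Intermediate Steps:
H = -7/5 (H = (⅕)*(-7) = -7/5 ≈ -1.4000)
W(N) = 0 (W(N) = (0*N)*0 = 0*0 = 0)
w(P, R) = -6 + P + R
T = -37/5 (T = -6 + 0 - 7/5 = -37/5 ≈ -7.4000)
(T + h(8))² = (-37/5 + 3/8)² = (-281/40)² = 78961/1600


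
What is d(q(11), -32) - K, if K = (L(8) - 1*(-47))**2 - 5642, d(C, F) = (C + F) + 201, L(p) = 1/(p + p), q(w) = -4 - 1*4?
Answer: 918559/256 ≈ 3588.1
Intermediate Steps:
q(w) = -8 (q(w) = -4 - 4 = -8)
L(p) = 1/(2*p)
d(C, F) = 201 + C + F
K = -877343/256 (K = ((1/2)/8 - 1*(-47))**2 - 5642 = ((1/2)*(1/8) + 47)**2 - 5642 = (1/16 + 47)**2 - 5642 = (753/16)**2 - 5642 = 567009/256 - 5642 = -877343/256 ≈ -3427.1)
d(q(11), -32) - K = (201 - 8 - 32) - 1*(-877343/256) = 161 + 877343/256 = 918559/256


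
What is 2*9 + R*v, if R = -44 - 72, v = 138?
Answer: -15990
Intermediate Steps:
R = -116
2*9 + R*v = 2*9 - 116*138 = 18 - 16008 = -15990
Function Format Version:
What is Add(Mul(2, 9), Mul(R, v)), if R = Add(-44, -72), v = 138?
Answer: -15990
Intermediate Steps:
R = -116
Add(Mul(2, 9), Mul(R, v)) = Add(Mul(2, 9), Mul(-116, 138)) = Add(18, -16008) = -15990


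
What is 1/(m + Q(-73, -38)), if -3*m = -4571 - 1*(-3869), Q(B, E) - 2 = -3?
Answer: 1/233 ≈ 0.0042918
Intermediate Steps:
Q(B, E) = -1 (Q(B, E) = 2 - 3 = -1)
m = 234 (m = -(-4571 - 1*(-3869))/3 = -(-4571 + 3869)/3 = -1/3*(-702) = 234)
1/(m + Q(-73, -38)) = 1/(234 - 1) = 1/233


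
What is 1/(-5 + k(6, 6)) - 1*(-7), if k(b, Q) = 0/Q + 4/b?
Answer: 88/13 ≈ 6.7692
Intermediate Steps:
k(b, Q) = 4/b (k(b, Q) = 0 + 4/b = 4/b)
1/(-5 + k(6, 6)) - 1*(-7) = 1/(-5 + 4/6) - 1*(-7) = 1/(-5 + 4*(⅙)) + 7 = 1/(-5 + ⅔) + 7 = 1/(-13/3) + 7 = -3/13 + 7 = 88/13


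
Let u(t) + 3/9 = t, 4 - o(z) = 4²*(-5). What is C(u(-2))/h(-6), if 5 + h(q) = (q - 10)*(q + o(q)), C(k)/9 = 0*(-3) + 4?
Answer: -36/1253 ≈ -0.028731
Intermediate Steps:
o(z) = 84 (o(z) = 4 - 4²*(-5) = 4 - 16*(-5) = 4 - 1*(-80) = 4 + 80 = 84)
u(t) = -⅓ + t
C(k) = 36 (C(k) = 9*(0*(-3) + 4) = 9*(0 + 4) = 9*4 = 36)
h(q) = -5 + (-10 + q)*(84 + q) (h(q) = -5 + (q - 10)*(q + 84) = -5 + (-10 + q)*(84 + q))
C(u(-2))/h(-6) = 36/(-845 + (-6)² + 74*(-6)) = 36/(-845 + 36 - 444) = 36/(-1253) = 36*(-1/1253) = -36/1253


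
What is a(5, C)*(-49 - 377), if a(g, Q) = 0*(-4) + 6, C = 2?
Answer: -2556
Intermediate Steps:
a(g, Q) = 6 (a(g, Q) = 0 + 6 = 6)
a(5, C)*(-49 - 377) = 6*(-49 - 377) = 6*(-426) = -2556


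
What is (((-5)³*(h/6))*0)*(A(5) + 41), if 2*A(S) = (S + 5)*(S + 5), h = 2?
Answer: 0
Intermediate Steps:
A(S) = (5 + S)²/2 (A(S) = ((S + 5)*(S + 5))/2 = ((5 + S)*(5 + S))/2 = (5 + S)²/2)
(((-5)³*(h/6))*0)*(A(5) + 41) = (((-5)³*(2/6))*0)*((5 + 5)²/2 + 41) = (-250/6*0)*((½)*10² + 41) = (-125*⅓*0)*((½)*100 + 41) = (-125/3*0)*(50 + 41) = 0*91 = 0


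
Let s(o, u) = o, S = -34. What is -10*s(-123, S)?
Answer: 1230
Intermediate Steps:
-10*s(-123, S) = -10*(-123) = 1230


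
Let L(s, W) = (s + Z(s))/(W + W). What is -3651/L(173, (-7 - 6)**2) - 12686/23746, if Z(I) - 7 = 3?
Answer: -4884297981/724253 ≈ -6743.9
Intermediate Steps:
Z(I) = 10 (Z(I) = 7 + 3 = 10)
L(s, W) = (10 + s)/(2*W) (L(s, W) = (s + 10)/(W + W) = (10 + s)/((2*W)) = (10 + s)*(1/(2*W)) = (10 + s)/(2*W))
-3651/L(173, (-7 - 6)**2) - 12686/23746 = -3651*2*(-7 - 6)**2/(10 + 173) - 12686/23746 = -3651/((1/2)*183/(-13)**2) - 12686*1/23746 = -3651/((1/2)*183/169) - 6343/11873 = -3651/((1/2)*(1/169)*183) - 6343/11873 = -3651/183/338 - 6343/11873 = -3651*338/183 - 6343/11873 = -411346/61 - 6343/11873 = -4884297981/724253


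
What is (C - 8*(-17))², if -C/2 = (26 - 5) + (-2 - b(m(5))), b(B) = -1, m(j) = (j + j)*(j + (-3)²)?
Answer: 9216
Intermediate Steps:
m(j) = 2*j*(9 + j) (m(j) = (2*j)*(j + 9) = (2*j)*(9 + j) = 2*j*(9 + j))
C = -40 (C = -2*((26 - 5) + (-2 - 1*(-1))) = -2*(21 + (-2 + 1)) = -2*(21 - 1) = -2*20 = -40)
(C - 8*(-17))² = (-40 - 8*(-17))² = (-40 + 136)² = 96² = 9216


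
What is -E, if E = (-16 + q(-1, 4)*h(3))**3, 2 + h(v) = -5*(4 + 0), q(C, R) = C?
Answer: -216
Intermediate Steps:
h(v) = -22 (h(v) = -2 - 5*(4 + 0) = -2 - 5*4 = -2 - 20 = -22)
E = 216 (E = (-16 - 1*(-22))**3 = (-16 + 22)**3 = 6**3 = 216)
-E = -1*216 = -216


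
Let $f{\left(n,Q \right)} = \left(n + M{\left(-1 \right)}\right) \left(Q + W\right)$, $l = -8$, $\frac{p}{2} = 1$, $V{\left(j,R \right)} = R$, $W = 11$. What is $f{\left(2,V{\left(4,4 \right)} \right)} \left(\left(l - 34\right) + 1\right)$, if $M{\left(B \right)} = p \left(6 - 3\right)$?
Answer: $-4920$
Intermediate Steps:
$p = 2$ ($p = 2 \cdot 1 = 2$)
$M{\left(B \right)} = 6$ ($M{\left(B \right)} = 2 \left(6 - 3\right) = 2 \cdot 3 = 6$)
$f{\left(n,Q \right)} = \left(6 + n\right) \left(11 + Q\right)$ ($f{\left(n,Q \right)} = \left(n + 6\right) \left(Q + 11\right) = \left(6 + n\right) \left(11 + Q\right)$)
$f{\left(2,V{\left(4,4 \right)} \right)} \left(\left(l - 34\right) + 1\right) = \left(66 + 6 \cdot 4 + 11 \cdot 2 + 4 \cdot 2\right) \left(\left(-8 - 34\right) + 1\right) = \left(66 + 24 + 22 + 8\right) \left(\left(-8 - 34\right) + 1\right) = 120 \left(-42 + 1\right) = 120 \left(-41\right) = -4920$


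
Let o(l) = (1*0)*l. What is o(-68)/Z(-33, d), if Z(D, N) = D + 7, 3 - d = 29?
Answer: 0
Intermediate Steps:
d = -26 (d = 3 - 1*29 = 3 - 29 = -26)
Z(D, N) = 7 + D
o(l) = 0 (o(l) = 0*l = 0)
o(-68)/Z(-33, d) = 0/(7 - 33) = 0/(-26) = 0*(-1/26) = 0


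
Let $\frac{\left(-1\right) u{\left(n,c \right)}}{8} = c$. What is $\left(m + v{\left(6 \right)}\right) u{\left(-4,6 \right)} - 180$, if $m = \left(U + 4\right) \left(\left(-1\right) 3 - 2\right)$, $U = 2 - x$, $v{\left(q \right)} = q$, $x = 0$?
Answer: $972$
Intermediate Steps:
$u{\left(n,c \right)} = - 8 c$
$U = 2$ ($U = 2 - 0 = 2 + 0 = 2$)
$m = -30$ ($m = \left(2 + 4\right) \left(\left(-1\right) 3 - 2\right) = 6 \left(-3 - 2\right) = 6 \left(-5\right) = -30$)
$\left(m + v{\left(6 \right)}\right) u{\left(-4,6 \right)} - 180 = \left(-30 + 6\right) \left(\left(-8\right) 6\right) - 180 = \left(-24\right) \left(-48\right) - 180 = 1152 - 180 = 972$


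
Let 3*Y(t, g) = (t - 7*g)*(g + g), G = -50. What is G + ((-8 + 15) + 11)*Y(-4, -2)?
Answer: -290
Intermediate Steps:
Y(t, g) = 2*g*(t - 7*g)/3 (Y(t, g) = ((t - 7*g)*(g + g))/3 = ((t - 7*g)*(2*g))/3 = (2*g*(t - 7*g))/3 = 2*g*(t - 7*g)/3)
G + ((-8 + 15) + 11)*Y(-4, -2) = -50 + ((-8 + 15) + 11)*((2/3)*(-2)*(-4 - 7*(-2))) = -50 + (7 + 11)*((2/3)*(-2)*(-4 + 14)) = -50 + 18*((2/3)*(-2)*10) = -50 + 18*(-40/3) = -50 - 240 = -290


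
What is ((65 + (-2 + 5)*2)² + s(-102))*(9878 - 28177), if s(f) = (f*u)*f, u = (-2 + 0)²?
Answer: -853776443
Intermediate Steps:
u = 4 (u = (-2)² = 4)
s(f) = 4*f² (s(f) = (f*4)*f = (4*f)*f = 4*f²)
((65 + (-2 + 5)*2)² + s(-102))*(9878 - 28177) = ((65 + (-2 + 5)*2)² + 4*(-102)²)*(9878 - 28177) = ((65 + 3*2)² + 4*10404)*(-18299) = ((65 + 6)² + 41616)*(-18299) = (71² + 41616)*(-18299) = (5041 + 41616)*(-18299) = 46657*(-18299) = -853776443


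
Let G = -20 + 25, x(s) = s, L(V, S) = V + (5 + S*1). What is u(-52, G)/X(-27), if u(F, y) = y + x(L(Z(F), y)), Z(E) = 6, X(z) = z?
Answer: -7/9 ≈ -0.77778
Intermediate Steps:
L(V, S) = 5 + S + V (L(V, S) = V + (5 + S) = 5 + S + V)
G = 5
u(F, y) = 11 + 2*y (u(F, y) = y + (5 + y + 6) = y + (11 + y) = 11 + 2*y)
u(-52, G)/X(-27) = (11 + 2*5)/(-27) = (11 + 10)*(-1/27) = 21*(-1/27) = -7/9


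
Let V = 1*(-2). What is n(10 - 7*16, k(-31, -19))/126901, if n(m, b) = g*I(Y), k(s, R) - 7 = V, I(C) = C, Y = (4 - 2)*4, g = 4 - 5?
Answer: -8/126901 ≈ -6.3041e-5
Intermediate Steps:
V = -2
g = -1
Y = 8 (Y = 2*4 = 8)
k(s, R) = 5 (k(s, R) = 7 - 2 = 5)
n(m, b) = -8 (n(m, b) = -1*8 = -8)
n(10 - 7*16, k(-31, -19))/126901 = -8/126901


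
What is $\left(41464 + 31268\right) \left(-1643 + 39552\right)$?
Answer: $2757197388$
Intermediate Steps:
$\left(41464 + 31268\right) \left(-1643 + 39552\right) = 72732 \cdot 37909 = 2757197388$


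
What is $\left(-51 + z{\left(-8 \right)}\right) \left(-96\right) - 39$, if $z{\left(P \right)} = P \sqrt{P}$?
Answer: $4857 + 1536 i \sqrt{2} \approx 4857.0 + 2172.2 i$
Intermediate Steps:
$z{\left(P \right)} = P^{\frac{3}{2}}$
$\left(-51 + z{\left(-8 \right)}\right) \left(-96\right) - 39 = \left(-51 + \left(-8\right)^{\frac{3}{2}}\right) \left(-96\right) - 39 = \left(-51 - 16 i \sqrt{2}\right) \left(-96\right) - 39 = \left(4896 + 1536 i \sqrt{2}\right) - 39 = 4857 + 1536 i \sqrt{2}$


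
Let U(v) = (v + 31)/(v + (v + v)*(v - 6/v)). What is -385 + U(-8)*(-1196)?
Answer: -17272/27 ≈ -639.70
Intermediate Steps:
U(v) = (31 + v)/(v + 2*v*(v - 6/v)) (U(v) = (31 + v)/(v + (2*v)*(v - 6/v)) = (31 + v)/(v + 2*v*(v - 6/v)))
-385 + U(-8)*(-1196) = -385 + ((31 - 8)/(-12 - 8 + 2*(-8)²))*(-1196) = -385 + (23/(-12 - 8 + 2*64))*(-1196) = -385 + (23/(-12 - 8 + 128))*(-1196) = -385 + (23/108)*(-1196) = -385 - 6877/27 = -17272/27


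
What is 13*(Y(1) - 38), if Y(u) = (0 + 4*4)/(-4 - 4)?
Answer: -520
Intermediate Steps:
Y(u) = -2 (Y(u) = (0 + 16)/(-8) = 16*(-⅛) = -2)
13*(Y(1) - 38) = 13*(-2 - 38) = 13*(-40) = -520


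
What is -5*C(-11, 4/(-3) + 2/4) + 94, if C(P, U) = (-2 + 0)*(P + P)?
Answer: -126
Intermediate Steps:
C(P, U) = -4*P
-5*C(-11, 4/(-3) + 2/4) + 94 = -(-20)*(-11) + 94 = -5*44 + 94 = -220 + 94 = -126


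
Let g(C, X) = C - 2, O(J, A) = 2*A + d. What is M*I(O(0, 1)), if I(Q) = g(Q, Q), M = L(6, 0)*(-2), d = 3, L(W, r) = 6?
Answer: -36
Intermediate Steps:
O(J, A) = 3 + 2*A (O(J, A) = 2*A + 3 = 3 + 2*A)
g(C, X) = -2 + C
M = -12 (M = 6*(-2) = -12)
I(Q) = -2 + Q
M*I(O(0, 1)) = -12*(-2 + (3 + 2*1)) = -12*(-2 + (3 + 2)) = -12*(-2 + 5) = -12*3 = -36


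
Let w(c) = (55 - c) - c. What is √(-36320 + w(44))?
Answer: I*√36353 ≈ 190.66*I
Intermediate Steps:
w(c) = 55 - 2*c
√(-36320 + w(44)) = √(-36320 + (55 - 2*44)) = √(-36320 + (55 - 88)) = √(-36320 - 33) = √(-36353) = I*√36353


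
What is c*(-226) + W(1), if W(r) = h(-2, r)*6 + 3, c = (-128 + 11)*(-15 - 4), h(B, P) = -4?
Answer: -502419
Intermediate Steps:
c = 2223 (c = -117*(-19) = 2223)
W(r) = -21 (W(r) = -4*6 + 3 = -24 + 3 = -21)
c*(-226) + W(1) = 2223*(-226) - 21 = -502398 - 21 = -502419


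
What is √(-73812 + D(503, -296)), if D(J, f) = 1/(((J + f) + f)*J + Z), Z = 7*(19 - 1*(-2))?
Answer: I*√36738897024355/22310 ≈ 271.68*I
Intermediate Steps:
Z = 147 (Z = 7*(19 + 2) = 7*21 = 147)
D(J, f) = 1/(147 + J*(J + 2*f)) (D(J, f) = 1/(((J + f) + f)*J + 147) = 1/((J + 2*f)*J + 147) = 1/(J*(J + 2*f) + 147) = 1/(147 + J*(J + 2*f)))
√(-73812 + D(503, -296)) = √(-73812 + 1/(147 + 503² + 2*503*(-296))) = √(-73812 + 1/(147 + 253009 - 297776)) = √(-73812 + 1/(-44620)) = √(-73812 - 1/44620) = √(-3293491441/44620) = I*√36738897024355/22310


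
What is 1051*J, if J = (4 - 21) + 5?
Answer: -12612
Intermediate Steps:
J = -12 (J = -17 + 5 = -12)
1051*J = 1051*(-12) = -12612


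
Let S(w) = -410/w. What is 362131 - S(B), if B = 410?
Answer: 362132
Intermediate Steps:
362131 - S(B) = 362131 - (-410)/410 = 362131 - 1*(-1) = 362131 + 1 = 362132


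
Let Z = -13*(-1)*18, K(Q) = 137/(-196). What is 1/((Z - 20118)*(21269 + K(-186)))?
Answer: -49/20722045977 ≈ -2.3646e-9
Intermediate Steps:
K(Q) = -137/196 (K(Q) = 137*(-1/196) = -137/196)
Z = 234 (Z = 13*18 = 234)
1/((Z - 20118)*(21269 + K(-186))) = 1/((234 - 20118)*(21269 - 137/196)) = 1/(-19884*4168587/196) = 1/(-20722045977/49) = -49/20722045977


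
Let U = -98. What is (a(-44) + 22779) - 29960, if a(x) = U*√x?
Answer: -7181 - 196*I*√11 ≈ -7181.0 - 650.06*I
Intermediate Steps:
a(x) = -98*√x
(a(-44) + 22779) - 29960 = (-196*I*√11 + 22779) - 29960 = (22779 - 196*I*√11) - 29960 = -7181 - 196*I*√11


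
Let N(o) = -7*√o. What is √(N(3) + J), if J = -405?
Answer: √(-405 - 7*√3) ≈ 20.424*I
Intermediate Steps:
√(N(3) + J) = √(-7*√3 - 405) = √(-405 - 7*√3)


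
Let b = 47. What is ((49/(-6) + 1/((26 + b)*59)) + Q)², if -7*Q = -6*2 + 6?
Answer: 1748231350849/32722639236 ≈ 53.426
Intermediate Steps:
Q = 6/7 (Q = -(-6*2 + 6)/7 = -(-12 + 6)/7 = -⅐*(-6) = 6/7 ≈ 0.85714)
((49/(-6) + 1/((26 + b)*59)) + Q)² = ((49/(-6) + 1/((26 + 47)*59)) + 6/7)² = ((49*(-⅙) + (1/59)/73) + 6/7)² = ((-49/6 + (1/73)*(1/59)) + 6/7)² = ((-49/6 + 1/4307) + 6/7)² = (-211037/25842 + 6/7)² = (-1322207/180894)² = 1748231350849/32722639236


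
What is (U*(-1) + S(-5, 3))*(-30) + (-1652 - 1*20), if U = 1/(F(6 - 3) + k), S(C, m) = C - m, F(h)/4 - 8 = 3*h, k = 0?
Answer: -48673/34 ≈ -1431.6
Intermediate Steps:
F(h) = 32 + 12*h (F(h) = 32 + 4*(3*h) = 32 + 12*h)
U = 1/68 (U = 1/((32 + 12*(6 - 3)) + 0) = 1/((32 + 12*3) + 0) = 1/((32 + 36) + 0) = 1/(68 + 0) = 1/68 ≈ 0.014706)
(U*(-1) + S(-5, 3))*(-30) + (-1652 - 1*20) = ((1/68)*(-1) + (-5 - 1*3))*(-30) + (-1652 - 1*20) = (-1/68 + (-5 - 3))*(-30) + (-1652 - 20) = (-1/68 - 8)*(-30) - 1672 = -545/68*(-30) - 1672 = 8175/34 - 1672 = -48673/34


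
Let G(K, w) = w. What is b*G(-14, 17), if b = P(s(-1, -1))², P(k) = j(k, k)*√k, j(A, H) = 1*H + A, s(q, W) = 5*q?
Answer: -8500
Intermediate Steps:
j(A, H) = A + H (j(A, H) = H + A = A + H)
P(k) = 2*k^(3/2) (P(k) = (k + k)*√k = (2*k)*√k = 2*k^(3/2))
b = -500 (b = (2*(5*(-1))^(3/2))² = (2*(-5)^(3/2))² = (2*(-5*I*√5))² = (-10*I*√5)² = -500)
b*G(-14, 17) = -500*17 = -8500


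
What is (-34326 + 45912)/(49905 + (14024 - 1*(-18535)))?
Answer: 1931/13744 ≈ 0.14050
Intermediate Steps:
(-34326 + 45912)/(49905 + (14024 - 1*(-18535))) = 11586/(49905 + (14024 + 18535)) = 11586/(49905 + 32559) = 11586/82464 = 11586*(1/82464) = 1931/13744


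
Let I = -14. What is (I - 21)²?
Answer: 1225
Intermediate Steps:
(I - 21)² = (-14 - 21)² = (-35)² = 1225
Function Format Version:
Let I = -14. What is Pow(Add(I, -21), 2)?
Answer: 1225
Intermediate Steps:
Pow(Add(I, -21), 2) = Pow(Add(-14, -21), 2) = Pow(-35, 2) = 1225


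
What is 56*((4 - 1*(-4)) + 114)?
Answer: 6832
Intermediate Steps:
56*((4 - 1*(-4)) + 114) = 56*((4 + 4) + 114) = 56*(8 + 114) = 56*122 = 6832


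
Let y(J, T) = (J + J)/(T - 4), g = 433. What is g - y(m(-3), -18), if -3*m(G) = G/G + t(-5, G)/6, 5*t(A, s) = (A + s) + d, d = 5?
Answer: 47627/110 ≈ 432.97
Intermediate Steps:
t(A, s) = 1 + A/5 + s/5 (t(A, s) = ((A + s) + 5)/5 = (5 + A + s)/5 = 1 + A/5 + s/5)
m(G) = -⅓ - G/90 (m(G) = -(G/G + (1 + (⅕)*(-5) + G/5)/6)/3 = -(1 + (1 - 1 + G/5)*(⅙))/3 = -(1 + (G/5)*(⅙))/3 = -(1 + G/30)/3 = -⅓ - G/90)
y(J, T) = 2*J/(-4 + T) (y(J, T) = (2*J)/(-4 + T) = 2*J/(-4 + T))
g - y(m(-3), -18) = 433 - 2*(-⅓ - 1/90*(-3))/(-4 - 18) = 433 - 2*(-⅓ + 1/30)/(-22) = 433 - 2*(-3)*(-1)/(10*22) = 433 - 1*3/110 = 433 - 3/110 = 47627/110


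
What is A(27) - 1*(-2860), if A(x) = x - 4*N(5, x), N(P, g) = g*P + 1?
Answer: 2343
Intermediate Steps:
N(P, g) = 1 + P*g (N(P, g) = P*g + 1 = 1 + P*g)
A(x) = -4 - 19*x (A(x) = x - 4*(1 + 5*x) = x + (-4 - 20*x) = -4 - 19*x)
A(27) - 1*(-2860) = (-4 - 19*27) - 1*(-2860) = (-4 - 513) + 2860 = -517 + 2860 = 2343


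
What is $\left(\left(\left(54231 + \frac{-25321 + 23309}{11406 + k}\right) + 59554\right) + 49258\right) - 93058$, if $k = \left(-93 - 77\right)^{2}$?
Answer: $\frac{1410406699}{20153} \approx 69985.0$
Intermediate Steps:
$k = 28900$ ($k = \left(-170\right)^{2} = 28900$)
$\left(\left(\left(54231 + \frac{-25321 + 23309}{11406 + k}\right) + 59554\right) + 49258\right) - 93058 = \left(\left(\left(54231 + \frac{-25321 + 23309}{11406 + 28900}\right) + 59554\right) + 49258\right) - 93058 = \left(\left(\left(54231 - \frac{2012}{40306}\right) + 59554\right) + 49258\right) - 93058 = \left(\left(\left(54231 - \frac{1006}{20153}\right) + 59554\right) + 49258\right) - 93058 = \left(\left(\frac{1092916337}{20153} + 59554\right) + 49258\right) - 93058 = \left(\frac{2293108099}{20153} + 49258\right) - 93058 = \frac{3285804573}{20153} - 93058 = \frac{1410406699}{20153}$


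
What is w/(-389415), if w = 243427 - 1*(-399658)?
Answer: -128617/77883 ≈ -1.6514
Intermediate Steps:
w = 643085 (w = 243427 + 399658 = 643085)
w/(-389415) = 643085/(-389415) = 643085*(-1/389415) = -128617/77883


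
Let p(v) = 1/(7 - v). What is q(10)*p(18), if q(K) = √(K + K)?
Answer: -2*√5/11 ≈ -0.40656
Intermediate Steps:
q(K) = √2*√K (q(K) = √(2*K) = √2*√K)
q(10)*p(18) = (√2*√10)*(-1/(-7 + 18)) = (2*√5)*(-1/11) = -2*√5/11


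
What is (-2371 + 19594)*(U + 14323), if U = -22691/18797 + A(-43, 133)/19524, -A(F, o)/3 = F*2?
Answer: 15087340081398513/61165438 ≈ 2.4666e+8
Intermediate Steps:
A(F, o) = -6*F (A(F, o) = -3*F*2 = -6*F)
U = -73028243/61165438 (U = -22691/18797 - 6*(-43)/19524 = -22691*1/18797 + 258*(1/19524) = -22691/18797 + 43/3254 = -73028243/61165438 ≈ -1.1939)
(-2371 + 19594)*(U + 14323) = (-2371 + 19594)*(-73028243/61165438 + 14323) = 17223*(875999540231/61165438) = 15087340081398513/61165438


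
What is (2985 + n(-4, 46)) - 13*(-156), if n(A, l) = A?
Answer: 5009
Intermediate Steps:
(2985 + n(-4, 46)) - 13*(-156) = (2985 - 4) - 13*(-156) = 2981 + 2028 = 5009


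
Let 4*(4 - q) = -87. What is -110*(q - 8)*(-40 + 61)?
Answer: -82005/2 ≈ -41003.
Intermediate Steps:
q = 103/4 (q = 4 - ¼*(-87) = 4 + 87/4 = 103/4 ≈ 25.750)
-110*(q - 8)*(-40 + 61) = -110*(103/4 - 8)*(-40 + 61) = -3905*21/2 = -110*1491/4 = -82005/2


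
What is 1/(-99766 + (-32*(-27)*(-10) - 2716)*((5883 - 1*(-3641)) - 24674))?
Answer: 1/171943634 ≈ 5.8159e-9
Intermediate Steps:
1/(-99766 + (-32*(-27)*(-10) - 2716)*((5883 - 1*(-3641)) - 24674)) = 1/(-99766 + (864*(-10) - 2716)*((5883 + 3641) - 24674)) = 1/(-99766 + (-8640 - 2716)*(9524 - 24674)) = 1/(-99766 - 11356*(-15150)) = 1/(-99766 + 172043400) = 1/171943634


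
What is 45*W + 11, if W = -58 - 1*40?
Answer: -4399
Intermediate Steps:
W = -98 (W = -58 - 40 = -98)
45*W + 11 = 45*(-98) + 11 = -4410 + 11 = -4399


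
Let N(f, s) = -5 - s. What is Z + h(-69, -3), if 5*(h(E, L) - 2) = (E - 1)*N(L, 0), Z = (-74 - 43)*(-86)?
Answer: 10134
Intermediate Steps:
Z = 10062 (Z = -117*(-86) = 10062)
h(E, L) = 3 - E (h(E, L) = 2 + ((E - 1)*(-5 - 1*0))/5 = 2 + ((-1 + E)*(-5 + 0))/5 = 2 + ((-1 + E)*(-5))/5 = 2 + (5 - 5*E)/5 = 2 + (1 - E) = 3 - E)
Z + h(-69, -3) = 10062 + (3 - 1*(-69)) = 10062 + (3 + 69) = 10062 + 72 = 10134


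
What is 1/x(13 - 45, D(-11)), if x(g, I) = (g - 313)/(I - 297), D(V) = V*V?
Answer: 176/345 ≈ 0.51015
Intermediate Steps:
D(V) = V²
x(g, I) = (-313 + g)/(-297 + I)
1/x(13 - 45, D(-11)) = 1/((-313 + (13 - 45))/(-297 + (-11)²)) = 1/((-313 - 32)/(-297 + 121)) = 1/(-345/(-176)) = 1/(-1/176*(-345)) = 1/(345/176) = 176/345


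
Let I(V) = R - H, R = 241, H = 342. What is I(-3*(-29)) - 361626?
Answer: -361727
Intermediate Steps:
I(V) = -101 (I(V) = 241 - 1*342 = 241 - 342 = -101)
I(-3*(-29)) - 361626 = -101 - 361626 = -361727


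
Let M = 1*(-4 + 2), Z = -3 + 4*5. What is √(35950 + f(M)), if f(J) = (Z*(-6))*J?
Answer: √36154 ≈ 190.14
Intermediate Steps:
Z = 17 (Z = -3 + 20 = 17)
M = -2 (M = 1*(-2) = -2)
f(J) = -102*J (f(J) = (17*(-6))*J = -102*J)
√(35950 + f(M)) = √(35950 - 102*(-2)) = √(35950 + 204) = √36154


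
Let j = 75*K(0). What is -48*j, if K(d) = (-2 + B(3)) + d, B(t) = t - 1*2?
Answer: 3600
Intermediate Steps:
B(t) = -2 + t (B(t) = t - 2 = -2 + t)
K(d) = -1 + d (K(d) = (-2 + (-2 + 3)) + d = (-2 + 1) + d = -1 + d)
j = -75 (j = 75*(-1 + 0) = 75*(-1) = -75)
-48*j = -48*(-75) = 3600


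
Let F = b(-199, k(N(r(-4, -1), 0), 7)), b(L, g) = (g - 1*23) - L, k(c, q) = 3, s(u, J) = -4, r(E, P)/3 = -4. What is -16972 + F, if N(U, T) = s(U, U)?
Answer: -16793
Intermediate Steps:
r(E, P) = -12 (r(E, P) = 3*(-4) = -12)
N(U, T) = -4
b(L, g) = -23 + g - L (b(L, g) = (g - 23) - L = (-23 + g) - L = -23 + g - L)
F = 179 (F = -23 + 3 - 1*(-199) = -23 + 3 + 199 = 179)
-16972 + F = -16972 + 179 = -16793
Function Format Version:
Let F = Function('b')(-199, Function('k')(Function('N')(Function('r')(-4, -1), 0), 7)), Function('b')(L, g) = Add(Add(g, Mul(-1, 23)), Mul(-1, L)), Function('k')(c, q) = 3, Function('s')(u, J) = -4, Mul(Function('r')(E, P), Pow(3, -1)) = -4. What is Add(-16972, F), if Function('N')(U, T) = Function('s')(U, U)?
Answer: -16793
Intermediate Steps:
Function('r')(E, P) = -12 (Function('r')(E, P) = Mul(3, -4) = -12)
Function('N')(U, T) = -4
Function('b')(L, g) = Add(-23, g, Mul(-1, L)) (Function('b')(L, g) = Add(Add(g, -23), Mul(-1, L)) = Add(Add(-23, g), Mul(-1, L)) = Add(-23, g, Mul(-1, L)))
F = 179 (F = Add(-23, 3, Mul(-1, -199)) = Add(-23, 3, 199) = 179)
Add(-16972, F) = Add(-16972, 179) = -16793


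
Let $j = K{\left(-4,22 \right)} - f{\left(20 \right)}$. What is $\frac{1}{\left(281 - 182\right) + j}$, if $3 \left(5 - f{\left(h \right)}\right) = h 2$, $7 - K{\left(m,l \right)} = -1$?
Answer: $\frac{3}{346} \approx 0.0086705$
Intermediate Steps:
$K{\left(m,l \right)} = 8$ ($K{\left(m,l \right)} = 7 - -1 = 7 + 1 = 8$)
$f{\left(h \right)} = 5 - \frac{2 h}{3}$ ($f{\left(h \right)} = 5 - \frac{h 2}{3} = 5 - \frac{2 h}{3}$)
$j = \frac{49}{3}$ ($j = 8 - \left(5 - \frac{40}{3}\right) = 8 - - \frac{25}{3} = 8 + \frac{25}{3} = \frac{49}{3} \approx 16.333$)
$\frac{1}{\left(281 - 182\right) + j} = \frac{1}{\left(281 - 182\right) + \frac{49}{3}} = \frac{1}{99 + \frac{49}{3}} = \frac{1}{\frac{346}{3}} = \frac{3}{346}$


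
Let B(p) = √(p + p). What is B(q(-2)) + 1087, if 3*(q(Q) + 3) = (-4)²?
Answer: 1087 + √42/3 ≈ 1089.2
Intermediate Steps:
q(Q) = 7/3 (q(Q) = -3 + (⅓)*(-4)² = -3 + (⅓)*16 = -3 + 16/3 = 7/3)
B(p) = √2*√p (B(p) = √(2*p) = √2*√p)
B(q(-2)) + 1087 = √2*√(7/3) + 1087 = √2*(√21/3) + 1087 = √42/3 + 1087 = 1087 + √42/3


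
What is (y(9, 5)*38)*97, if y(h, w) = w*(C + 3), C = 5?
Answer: 147440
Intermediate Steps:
y(h, w) = 8*w (y(h, w) = w*(5 + 3) = w*8 = 8*w)
(y(9, 5)*38)*97 = ((8*5)*38)*97 = (40*38)*97 = 1520*97 = 147440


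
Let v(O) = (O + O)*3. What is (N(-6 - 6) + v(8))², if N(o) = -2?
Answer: 2116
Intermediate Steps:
v(O) = 6*O (v(O) = (2*O)*3 = 6*O)
(N(-6 - 6) + v(8))² = (-2 + 6*8)² = (-2 + 48)² = 46² = 2116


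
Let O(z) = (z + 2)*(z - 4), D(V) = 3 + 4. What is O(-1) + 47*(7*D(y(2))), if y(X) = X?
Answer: 2298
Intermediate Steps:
D(V) = 7
O(z) = (-4 + z)*(2 + z) (O(z) = (2 + z)*(-4 + z) = (-4 + z)*(2 + z))
O(-1) + 47*(7*D(y(2))) = (-8 + (-1)² - 2*(-1)) + 47*(7*7) = (-8 + 1 + 2) + 47*49 = -5 + 2303 = 2298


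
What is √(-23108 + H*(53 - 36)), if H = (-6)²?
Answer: 4*I*√1406 ≈ 149.99*I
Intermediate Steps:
H = 36
√(-23108 + H*(53 - 36)) = √(-23108 + 36*(53 - 36)) = √(-23108 + 36*17) = √(-23108 + 612) = √(-22496) = 4*I*√1406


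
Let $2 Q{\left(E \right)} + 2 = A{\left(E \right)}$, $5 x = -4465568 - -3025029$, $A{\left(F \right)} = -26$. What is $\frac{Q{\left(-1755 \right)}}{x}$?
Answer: $\frac{70}{1440539} \approx 4.8593 \cdot 10^{-5}$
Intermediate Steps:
$x = - \frac{1440539}{5}$ ($x = \frac{-4465568 - -3025029}{5} = \frac{-4465568 + 3025029}{5} = \frac{1}{5} \left(-1440539\right) = - \frac{1440539}{5} \approx -2.8811 \cdot 10^{5}$)
$Q{\left(E \right)} = -14$ ($Q{\left(E \right)} = -1 + \frac{1}{2} \left(-26\right) = -1 - 13 = -14$)
$\frac{Q{\left(-1755 \right)}}{x} = - \frac{14}{- \frac{1440539}{5}} = \left(-14\right) \left(- \frac{5}{1440539}\right) = \frac{70}{1440539}$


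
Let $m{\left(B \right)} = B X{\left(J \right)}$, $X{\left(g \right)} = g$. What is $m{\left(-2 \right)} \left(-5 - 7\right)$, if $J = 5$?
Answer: $120$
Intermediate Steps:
$m{\left(B \right)} = 5 B$ ($m{\left(B \right)} = B 5 = 5 B$)
$m{\left(-2 \right)} \left(-5 - 7\right) = 5 \left(-2\right) \left(-5 - 7\right) = \left(-10\right) \left(-12\right) = 120$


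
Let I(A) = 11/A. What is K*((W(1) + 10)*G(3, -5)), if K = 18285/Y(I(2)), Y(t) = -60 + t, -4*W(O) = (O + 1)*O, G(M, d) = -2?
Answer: 694830/109 ≈ 6374.6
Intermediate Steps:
W(O) = -O*(1 + O)/4 (W(O) = -(O + 1)*O/4 = -(1 + O)*O/4 = -O*(1 + O)/4)
K = -36570/109 (K = 18285/(-60 + 11/2) = 18285/(-109/2) = 18285*(-2/109) = -36570/109 ≈ -335.50)
K*((W(1) + 10)*G(3, -5)) = -36570*(-¼*1*(1 + 1) + 10)*(-2)/109 = -36570*(-¼*1*2 + 10)*(-2)/109 = -36570*(-½ + 10)*(-2)/109 = -347415*(-2)/109 = -36570/109*(-19) = 694830/109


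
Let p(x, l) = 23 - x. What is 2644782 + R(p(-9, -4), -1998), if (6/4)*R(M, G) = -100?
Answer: 7934146/3 ≈ 2.6447e+6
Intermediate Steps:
R(M, G) = -200/3 (R(M, G) = (2/3)*(-100) = -200/3)
2644782 + R(p(-9, -4), -1998) = 2644782 - 200/3 = 7934146/3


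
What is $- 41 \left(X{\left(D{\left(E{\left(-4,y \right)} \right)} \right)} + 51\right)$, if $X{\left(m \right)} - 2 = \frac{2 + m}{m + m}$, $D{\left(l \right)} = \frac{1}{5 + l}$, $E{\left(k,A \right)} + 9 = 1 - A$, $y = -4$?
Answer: $- \frac{4469}{2} \approx -2234.5$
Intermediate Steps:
$E{\left(k,A \right)} = -8 - A$ ($E{\left(k,A \right)} = -9 - \left(-1 + A\right) = -8 - A$)
$X{\left(m \right)} = 2 + \frac{2 + m}{2 m}$ ($X{\left(m \right)} = 2 + \frac{2 + m}{m + m} = 2 + \frac{2 + m}{2 m}$)
$- 41 \left(X{\left(D{\left(E{\left(-4,y \right)} \right)} \right)} + 51\right) = - 41 \left(\left(\frac{5}{2} + \frac{1}{\frac{1}{5 - 4}}\right) + 51\right) = - 41 \left(\left(\frac{5}{2} + \frac{1}{1^{-1}}\right) + 51\right) = - 41 \left(\left(\frac{5}{2} + 1^{-1}\right) + 51\right) = - 41 \left(\left(\frac{5}{2} + 1\right) + 51\right) = - 41 \left(\frac{7}{2} + 51\right) = \left(-41\right) \frac{109}{2} = - \frac{4469}{2}$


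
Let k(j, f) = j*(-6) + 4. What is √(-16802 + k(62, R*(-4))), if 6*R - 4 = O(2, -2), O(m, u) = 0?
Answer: I*√17170 ≈ 131.03*I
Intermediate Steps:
R = ⅔ (R = ⅔ + (⅙)*0 = ⅔ + 0 = ⅔ ≈ 0.66667)
k(j, f) = 4 - 6*j (k(j, f) = -6*j + 4 = 4 - 6*j)
√(-16802 + k(62, R*(-4))) = √(-16802 + (4 - 6*62)) = √(-16802 + (4 - 372)) = √(-16802 - 368) = √(-17170) = I*√17170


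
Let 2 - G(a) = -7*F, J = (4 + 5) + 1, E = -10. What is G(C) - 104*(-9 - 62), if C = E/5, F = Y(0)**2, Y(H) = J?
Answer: 8086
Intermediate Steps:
J = 10 (J = 9 + 1 = 10)
Y(H) = 10
F = 100 (F = 10**2 = 100)
C = -2 (C = -10/5 = -10*1/5 = -2)
G(a) = 702 (G(a) = 2 - (-7)*100 = 2 - 1*(-700) = 2 + 700 = 702)
G(C) - 104*(-9 - 62) = 702 - 104*(-9 - 62) = 702 - 104*(-71) = 702 + 7384 = 8086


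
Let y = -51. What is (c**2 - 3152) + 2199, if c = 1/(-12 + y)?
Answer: -3782456/3969 ≈ -953.00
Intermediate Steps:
c = -1/63 (c = 1/(-12 - 51) = 1/(-63) = -1/63 ≈ -0.015873)
(c**2 - 3152) + 2199 = ((-1/63)**2 - 3152) + 2199 = (1/3969 - 3152) + 2199 = -12510287/3969 + 2199 = -3782456/3969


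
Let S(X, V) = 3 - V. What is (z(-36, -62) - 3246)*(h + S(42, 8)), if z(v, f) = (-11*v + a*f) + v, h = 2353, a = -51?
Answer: 648048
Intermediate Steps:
z(v, f) = -51*f - 10*v (z(v, f) = (-11*v - 51*f) + v = (-51*f - 11*v) + v = -51*f - 10*v)
(z(-36, -62) - 3246)*(h + S(42, 8)) = ((-51*(-62) - 10*(-36)) - 3246)*(2353 + (3 - 1*8)) = ((3162 + 360) - 3246)*(2353 + (3 - 8)) = (3522 - 3246)*(2353 - 5) = 276*2348 = 648048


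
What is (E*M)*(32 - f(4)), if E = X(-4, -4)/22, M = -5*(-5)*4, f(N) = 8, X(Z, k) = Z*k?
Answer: 19200/11 ≈ 1745.5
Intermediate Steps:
M = 100 (M = 25*4 = 100)
E = 8/11 (E = -4*(-4)/22 = 16*(1/22) = 8/11 ≈ 0.72727)
(E*M)*(32 - f(4)) = ((8/11)*100)*(32 - 1*8) = 800*(32 - 8)/11 = (800/11)*24 = 19200/11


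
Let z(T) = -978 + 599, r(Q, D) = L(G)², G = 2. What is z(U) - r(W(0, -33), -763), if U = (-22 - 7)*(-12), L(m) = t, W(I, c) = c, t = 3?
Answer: -388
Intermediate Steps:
L(m) = 3
r(Q, D) = 9 (r(Q, D) = 3² = 9)
U = 348 (U = -29*(-12) = 348)
z(T) = -379
z(U) - r(W(0, -33), -763) = -379 - 1*9 = -379 - 9 = -388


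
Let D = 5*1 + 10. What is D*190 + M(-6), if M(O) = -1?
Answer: 2849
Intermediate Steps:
D = 15 (D = 5 + 10 = 15)
D*190 + M(-6) = 15*190 - 1 = 2850 - 1 = 2849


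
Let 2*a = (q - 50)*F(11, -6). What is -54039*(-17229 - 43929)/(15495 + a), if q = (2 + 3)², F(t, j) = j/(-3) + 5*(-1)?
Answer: 2203278108/10355 ≈ 2.1277e+5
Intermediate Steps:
F(t, j) = -5 - j/3 (F(t, j) = j*(-⅓) - 5 = -j/3 - 5 = -5 - j/3)
q = 25 (q = 5² = 25)
a = 75/2 (a = ((25 - 50)*(-5 - ⅓*(-6)))/2 = (-25*(-5 + 2))/2 = (-25*(-3))/2 = (½)*75 = 75/2 ≈ 37.500)
-54039*(-17229 - 43929)/(15495 + a) = -54039*(-17229 - 43929)/(15495 + 75/2) = -54039/((31065/2)/(-61158)) = -54039/((31065/2)*(-1/61158)) = -54039/(-10355/40772) = -54039*(-40772/10355) = 2203278108/10355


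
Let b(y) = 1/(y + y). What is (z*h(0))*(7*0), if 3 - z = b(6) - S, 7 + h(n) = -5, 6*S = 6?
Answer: 0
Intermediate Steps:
S = 1 (S = (⅙)*6 = 1)
b(y) = 1/(2*y)
h(n) = -12 (h(n) = -7 - 5 = -12)
z = 47/12 (z = 3 - ((½)/6 - 1*1) = 3 - ((½)*(⅙) - 1) = 3 - (1/12 - 1) = 3 - 1*(-11/12) = 3 + 11/12 = 47/12 ≈ 3.9167)
(z*h(0))*(7*0) = ((47/12)*(-12))*(7*0) = -47*0 = 0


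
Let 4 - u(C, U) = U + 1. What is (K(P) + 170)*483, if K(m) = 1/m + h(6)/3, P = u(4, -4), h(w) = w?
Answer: 83145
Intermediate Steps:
u(C, U) = 3 - U (u(C, U) = 4 - (U + 1) = 4 - (1 + U) = 4 + (-1 - U) = 3 - U)
P = 7 (P = 3 - 1*(-4) = 3 + 4 = 7)
K(m) = 2 + 1/m (K(m) = 1/m + 6/3 = 1/m + 6*(⅓) = 1/m + 2 = 2 + 1/m)
(K(P) + 170)*483 = ((2 + 1/7) + 170)*483 = ((2 + ⅐) + 170)*483 = (15/7 + 170)*483 = (1205/7)*483 = 83145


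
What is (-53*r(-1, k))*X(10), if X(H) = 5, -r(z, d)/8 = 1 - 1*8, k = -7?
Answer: -14840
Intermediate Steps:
r(z, d) = 56 (r(z, d) = -8*(1 - 1*8) = -8*(1 - 8) = -8*(-7) = 56)
(-53*r(-1, k))*X(10) = -53*56*5 = -2968*5 = -14840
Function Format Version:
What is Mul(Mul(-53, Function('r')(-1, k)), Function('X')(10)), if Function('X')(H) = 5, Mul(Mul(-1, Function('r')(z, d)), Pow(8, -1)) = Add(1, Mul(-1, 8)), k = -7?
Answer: -14840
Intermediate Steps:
Function('r')(z, d) = 56 (Function('r')(z, d) = Mul(-8, Add(1, Mul(-1, 8))) = Mul(-8, Add(1, -8)) = Mul(-8, -7) = 56)
Mul(Mul(-53, Function('r')(-1, k)), Function('X')(10)) = Mul(Mul(-53, 56), 5) = Mul(-2968, 5) = -14840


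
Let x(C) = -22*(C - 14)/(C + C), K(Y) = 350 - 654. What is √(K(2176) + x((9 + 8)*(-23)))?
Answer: I*√48217729/391 ≈ 17.759*I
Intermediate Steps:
K(Y) = -304
x(C) = -11*(-14 + C)/C (x(C) = -22*(-14 + C)/(2*C) = -22*(-14 + C)*1/(2*C) = -11*(-14 + C)/C)
√(K(2176) + x((9 + 8)*(-23))) = √(-304 + (-11 + 154/(((9 + 8)*(-23))))) = √(-304 + (-11 + 154/((17*(-23))))) = √(-304 + (-11 + 154/(-391))) = √(-304 + (-11 + 154*(-1/391))) = √(-304 + (-11 - 154/391)) = √(-304 - 4455/391) = √(-123319/391) = I*√48217729/391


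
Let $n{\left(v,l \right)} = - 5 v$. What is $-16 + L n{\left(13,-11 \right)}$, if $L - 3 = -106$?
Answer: $6679$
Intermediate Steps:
$L = -103$ ($L = 3 - 106 = -103$)
$-16 + L n{\left(13,-11 \right)} = -16 - 103 \left(\left(-5\right) 13\right) = -16 - -6695 = -16 + 6695 = 6679$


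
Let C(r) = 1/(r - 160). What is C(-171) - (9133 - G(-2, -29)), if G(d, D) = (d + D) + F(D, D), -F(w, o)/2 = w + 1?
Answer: -3014749/331 ≈ -9108.0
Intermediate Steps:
F(w, o) = -2 - 2*w (F(w, o) = -2*(w + 1) = -2*(1 + w) = -2 - 2*w)
G(d, D) = -2 + d - D (G(d, D) = (d + D) + (-2 - 2*D) = (D + d) + (-2 - 2*D) = -2 + d - D)
C(r) = 1/(-160 + r)
C(-171) - (9133 - G(-2, -29)) = 1/(-160 - 171) - (9133 - (-2 - 2 - 1*(-29))) = 1/(-331) - (9133 - (-2 - 2 + 29)) = -1/331 - (9133 - 1*25) = -1/331 - (9133 - 25) = -1/331 - 1*9108 = -1/331 - 9108 = -3014749/331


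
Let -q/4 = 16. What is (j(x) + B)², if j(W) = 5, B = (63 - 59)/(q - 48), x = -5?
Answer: 19321/784 ≈ 24.644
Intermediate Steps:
q = -64 (q = -4*16 = -64)
B = -1/28 (B = (63 - 59)/(-64 - 48) = 4/(-112) = 4*(-1/112) = -1/28 ≈ -0.035714)
(j(x) + B)² = (5 - 1/28)² = (139/28)² = 19321/784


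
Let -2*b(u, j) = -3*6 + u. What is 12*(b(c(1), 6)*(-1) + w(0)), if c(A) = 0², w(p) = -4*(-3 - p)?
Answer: 36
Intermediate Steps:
w(p) = 12 + 4*p
c(A) = 0
b(u, j) = 9 - u/2 (b(u, j) = -(-3*6 + u)/2 = -(-18 + u)/2 = 9 - u/2)
12*(b(c(1), 6)*(-1) + w(0)) = 12*((9 - ½*0)*(-1) + (12 + 4*0)) = 12*((9 + 0)*(-1) + (12 + 0)) = 12*(9*(-1) + 12) = 12*(-9 + 12) = 12*3 = 36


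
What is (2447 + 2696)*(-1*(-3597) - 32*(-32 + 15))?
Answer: 21297163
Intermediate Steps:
(2447 + 2696)*(-1*(-3597) - 32*(-32 + 15)) = 5143*(3597 - 32*(-17)) = 5143*(3597 + 544) = 5143*4141 = 21297163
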